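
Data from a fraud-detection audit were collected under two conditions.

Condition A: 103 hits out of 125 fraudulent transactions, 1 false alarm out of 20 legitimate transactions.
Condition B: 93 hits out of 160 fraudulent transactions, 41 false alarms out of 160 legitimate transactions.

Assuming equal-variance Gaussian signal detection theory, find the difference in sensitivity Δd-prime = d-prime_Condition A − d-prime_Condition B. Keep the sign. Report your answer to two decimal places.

Condition A: z(0.8240) = 0.931, z(0.0500) = -1.645, d' = 2.576
Condition B: z(0.5813) = 0.205, z(0.2562) = -0.655, d' = 0.860
Δd' = d'_Condition A − d'_Condition B = 2.576 − 0.860 = 1.716
Condition A has the higher sensitivity.

Δd-prime = 1.72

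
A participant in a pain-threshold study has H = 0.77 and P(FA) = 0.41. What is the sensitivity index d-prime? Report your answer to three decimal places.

Φ⁻¹(0.77) = 0.7388, Φ⁻¹(0.41) = -0.2275
d' = z(H) − z(FA) = 0.7388 − (-0.2275) = 0.9663

d-prime = 0.966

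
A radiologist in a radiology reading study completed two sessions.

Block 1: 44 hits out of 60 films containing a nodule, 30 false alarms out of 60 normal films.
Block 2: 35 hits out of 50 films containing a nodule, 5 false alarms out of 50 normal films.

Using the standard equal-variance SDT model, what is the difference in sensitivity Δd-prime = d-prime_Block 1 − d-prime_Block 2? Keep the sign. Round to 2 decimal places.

Block 1: z(0.7333) = 0.623, z(0.5000) = 0.000, d' = 0.623
Block 2: z(0.7000) = 0.524, z(0.1000) = -1.282, d' = 1.806
Δd' = d'_Block 1 − d'_Block 2 = 0.623 − 1.806 = -1.183
Block 2 has the higher sensitivity.

Δd-prime = -1.18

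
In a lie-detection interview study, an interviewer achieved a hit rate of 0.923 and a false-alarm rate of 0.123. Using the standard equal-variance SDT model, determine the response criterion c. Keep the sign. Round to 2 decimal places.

Φ⁻¹(0.923) = 1.4255, Φ⁻¹(0.123) = -1.1601
c = −½·[z(H) + z(FA)] = −0.5 × (1.4255 + (-1.1601)) = -0.1327
c < 0: the interviewer has a liberal response bias.

c = -0.13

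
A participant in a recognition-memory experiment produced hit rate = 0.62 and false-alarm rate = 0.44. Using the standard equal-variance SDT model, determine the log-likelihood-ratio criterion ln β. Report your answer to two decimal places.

ln β = -0.04

z(H) = 0.305
z(FA) = -0.151
ln β = −½·[z(H)² − z(FA)²] = −0.5 × (0.093 − 0.023) = -0.035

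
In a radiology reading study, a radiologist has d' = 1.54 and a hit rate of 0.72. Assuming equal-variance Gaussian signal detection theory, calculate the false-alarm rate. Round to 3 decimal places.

false-alarm rate = 0.169

z(hit rate) = z(0.72) = 0.5828
z(FA) = z(H) − d' = 0.5828 − 1.54 = -0.9572
false-alarm rate = Φ(-0.9572) = 0.1692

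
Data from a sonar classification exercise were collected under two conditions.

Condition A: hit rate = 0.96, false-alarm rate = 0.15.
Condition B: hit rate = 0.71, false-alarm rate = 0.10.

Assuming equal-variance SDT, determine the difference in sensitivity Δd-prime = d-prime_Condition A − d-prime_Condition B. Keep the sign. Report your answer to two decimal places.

Condition A: z(0.96) = 1.751, z(0.15) = -1.036, d' = 2.787
Condition B: z(0.71) = 0.553, z(0.10) = -1.282, d' = 1.835
Δd' = d'_Condition A − d'_Condition B = 2.787 − 1.835 = 0.952
Condition A has the higher sensitivity.

Δd-prime = 0.95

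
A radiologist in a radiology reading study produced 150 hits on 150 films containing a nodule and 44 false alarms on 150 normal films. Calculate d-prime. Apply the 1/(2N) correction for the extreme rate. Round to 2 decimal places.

The hit rate is 150/150 = 1, so apply the 1/(2N) correction: H → 1 − 1/(2·150) = 0.99667.
z(H) = z(0.99667) = 2.713
z(FA) = z(0.29333) = -0.544
d' = 2.713 − (-0.544) = 3.257

d-prime = 3.26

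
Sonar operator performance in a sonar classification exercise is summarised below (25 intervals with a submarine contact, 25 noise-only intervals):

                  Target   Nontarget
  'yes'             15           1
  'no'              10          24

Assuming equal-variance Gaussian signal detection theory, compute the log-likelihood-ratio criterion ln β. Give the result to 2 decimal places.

H = 15/25 = 0.6000
FA = 1/25 = 0.0400
z(H) = 0.253
z(FA) = -1.751
ln β = −½·[z(H)² − z(FA)²] = −0.5 × (0.064 − 3.066) = 1.501

ln β = 1.50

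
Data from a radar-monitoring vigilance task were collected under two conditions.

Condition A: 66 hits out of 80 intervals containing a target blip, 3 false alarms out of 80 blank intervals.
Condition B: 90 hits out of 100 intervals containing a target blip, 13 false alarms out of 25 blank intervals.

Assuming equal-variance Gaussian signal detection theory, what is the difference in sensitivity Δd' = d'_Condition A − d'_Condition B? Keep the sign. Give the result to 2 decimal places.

Δd' = 1.48

Condition A: z(0.8250) = 0.935, z(0.0375) = -1.780, d' = 2.715
Condition B: z(0.9000) = 1.282, z(0.5200) = 0.050, d' = 1.232
Δd' = d'_Condition A − d'_Condition B = 2.715 − 1.232 = 1.483
Condition A has the higher sensitivity.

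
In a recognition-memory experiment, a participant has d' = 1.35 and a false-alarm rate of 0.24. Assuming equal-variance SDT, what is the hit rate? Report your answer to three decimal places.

z(false-alarm rate) = z(0.24) = -0.7063
z(H) = z(FA) + d' = -0.7063 + 1.35 = 0.6437
hit rate = Φ(0.6437) = 0.7401

hit rate = 0.740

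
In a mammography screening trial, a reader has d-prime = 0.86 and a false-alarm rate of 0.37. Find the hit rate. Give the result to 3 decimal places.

z(false-alarm rate) = z(0.37) = -0.3319
z(H) = z(FA) + d' = -0.3319 + 0.86 = 0.5281
hit rate = Φ(0.5281) = 0.7013

hit rate = 0.701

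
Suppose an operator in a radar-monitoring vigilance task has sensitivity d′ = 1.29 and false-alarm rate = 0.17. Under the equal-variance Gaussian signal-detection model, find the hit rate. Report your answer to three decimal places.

hit rate = 0.632

z(false-alarm rate) = z(0.17) = -0.9542
z(H) = z(FA) + d' = -0.9542 + 1.29 = 0.3358
hit rate = Φ(0.3358) = 0.6315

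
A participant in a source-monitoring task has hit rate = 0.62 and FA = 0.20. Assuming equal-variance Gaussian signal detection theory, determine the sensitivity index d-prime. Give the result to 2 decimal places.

Φ⁻¹(H) = Φ⁻¹(0.62) = 0.305
Φ⁻¹(FA) = Φ⁻¹(0.20) = -0.842
d' = z(H) − z(FA) = 0.305 − (-0.842) = 1.147

d-prime = 1.15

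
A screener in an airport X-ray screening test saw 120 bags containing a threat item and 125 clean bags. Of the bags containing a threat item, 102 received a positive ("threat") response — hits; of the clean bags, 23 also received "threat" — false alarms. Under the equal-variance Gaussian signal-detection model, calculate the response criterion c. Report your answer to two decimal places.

H = 102/120 = 0.8500
FA = 23/125 = 0.1840
z(0.8500) = 1.036, z(0.1840) = -0.900
c = −½·[z(H) + z(FA)] = −0.5 × (1.036 + (-0.900)) = -0.068

c = -0.07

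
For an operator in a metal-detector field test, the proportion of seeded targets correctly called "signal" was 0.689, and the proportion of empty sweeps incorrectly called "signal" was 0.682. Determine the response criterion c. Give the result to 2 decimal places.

c = -0.48

z(H) = 0.4930
z(FA) = 0.4733
c = −½·[z(H) + z(FA)] = −0.5 × (0.4930 + 0.4733) = -0.48315
c < 0: the operator has a liberal response bias.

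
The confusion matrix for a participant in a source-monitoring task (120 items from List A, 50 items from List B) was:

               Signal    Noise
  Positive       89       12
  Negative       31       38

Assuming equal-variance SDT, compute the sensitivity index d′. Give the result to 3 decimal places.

H = 89/120 = 0.7417
FA = 12/50 = 0.2400
z(H) = 0.6486
z(FA) = -0.7063
d' = z(H) − z(FA) = 0.6486 − (-0.7063) = 1.3549

d′ = 1.355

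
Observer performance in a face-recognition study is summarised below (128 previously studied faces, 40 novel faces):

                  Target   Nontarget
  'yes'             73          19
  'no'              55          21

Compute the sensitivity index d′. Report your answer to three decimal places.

d′ = 0.240

H = 73/128 = 0.5703
FA = 19/40 = 0.4750
Φ⁻¹(H) = Φ⁻¹(0.5703) = 0.1771
Φ⁻¹(FA) = Φ⁻¹(0.4750) = -0.0627
d' = z(H) − z(FA) = 0.1771 − (-0.0627) = 0.2398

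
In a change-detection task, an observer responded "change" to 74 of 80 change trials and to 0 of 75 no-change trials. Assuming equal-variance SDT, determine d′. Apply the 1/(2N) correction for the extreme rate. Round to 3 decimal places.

The false-alarm rate is 0/75 = 0, so apply the 1/(2N) correction: FA → 1/(2·75) = 0.00667.
z(H) = z(0.92500) = 1.4395
z(FA) = z(0.00667) = -2.4746
d' = 1.4395 − (-2.4746) = 3.9141

d′ = 3.914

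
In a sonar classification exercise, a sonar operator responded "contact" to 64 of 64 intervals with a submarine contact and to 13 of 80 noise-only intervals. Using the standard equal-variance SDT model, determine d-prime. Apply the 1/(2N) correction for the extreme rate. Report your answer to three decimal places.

The hit rate is 64/64 = 1, so apply the 1/(2N) correction: H → 1 − 1/(2·64) = 0.99219.
z(H) = z(0.99219) = 2.4177
z(FA) = z(0.16250) = -0.9842
d' = 2.4177 − (-0.9842) = 3.4019

d-prime = 3.402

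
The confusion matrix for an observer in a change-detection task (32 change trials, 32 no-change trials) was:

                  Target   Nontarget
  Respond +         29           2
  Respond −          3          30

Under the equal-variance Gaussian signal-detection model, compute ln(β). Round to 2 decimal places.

H = 29/32 = 0.9062
FA = 2/32 = 0.0625
z(0.9062) = 1.318, z(0.0625) = -1.534
ln β = −½·[z(H)² − z(FA)²] = −0.5 × (1.737 − 2.353) = 0.308

ln β = 0.31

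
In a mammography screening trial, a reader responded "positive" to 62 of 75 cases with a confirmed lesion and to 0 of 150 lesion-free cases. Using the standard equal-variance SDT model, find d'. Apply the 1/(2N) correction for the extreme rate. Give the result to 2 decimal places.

The false-alarm rate is 0/150 = 0, so apply the 1/(2N) correction: FA → 1/(2·150) = 0.00333.
z(H) = z(0.82667) = 0.941
z(FA) = z(0.00333) = -2.713
d' = 0.941 − (-2.713) = 3.654

d' = 3.65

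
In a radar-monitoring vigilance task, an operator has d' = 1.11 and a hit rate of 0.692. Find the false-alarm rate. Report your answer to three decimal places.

z(hit rate) = z(0.692) = 0.5015
z(FA) = z(H) − d' = 0.5015 − 1.11 = -0.6085
false-alarm rate = Φ(-0.6085) = 0.2714

false-alarm rate = 0.271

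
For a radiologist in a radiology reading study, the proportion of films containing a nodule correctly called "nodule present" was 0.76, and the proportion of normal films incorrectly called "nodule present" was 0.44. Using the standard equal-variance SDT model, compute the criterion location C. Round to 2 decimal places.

C = -0.28

Φ⁻¹(H) = Φ⁻¹(0.76) = 0.7063
Φ⁻¹(FA) = Φ⁻¹(0.44) = -0.1510
c = −½·[z(H) + z(FA)] = −0.5 × (0.7063 + (-0.1510)) = -0.27765
c < 0: the radiologist has a liberal response bias.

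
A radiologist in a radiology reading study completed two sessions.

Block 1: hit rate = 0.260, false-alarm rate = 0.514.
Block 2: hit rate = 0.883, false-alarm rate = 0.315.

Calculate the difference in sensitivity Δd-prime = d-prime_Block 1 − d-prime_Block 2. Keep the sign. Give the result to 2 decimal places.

Δd-prime = -2.35

Block 1: z(0.260) = -0.643, z(0.514) = 0.035, d' = -0.678
Block 2: z(0.883) = 1.190, z(0.315) = -0.482, d' = 1.672
Δd' = d'_Block 1 − d'_Block 2 = -0.678 − 1.672 = -2.350
Block 2 has the higher sensitivity.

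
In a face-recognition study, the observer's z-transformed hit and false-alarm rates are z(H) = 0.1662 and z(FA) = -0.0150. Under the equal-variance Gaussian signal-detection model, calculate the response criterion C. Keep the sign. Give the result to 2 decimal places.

c = −½·[z(H) + z(FA)] = −½·(0.1662 + (-0.0150)) = -0.0756
c < 0: the observer has a liberal response bias.

C = -0.08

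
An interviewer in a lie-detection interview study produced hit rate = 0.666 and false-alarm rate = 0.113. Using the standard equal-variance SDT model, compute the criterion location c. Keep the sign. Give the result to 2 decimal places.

c = 0.39

z(H) = 0.4289
z(FA) = -1.2107
c = −½·[z(H) + z(FA)] = −0.5 × (0.4289 + (-1.2107)) = 0.3909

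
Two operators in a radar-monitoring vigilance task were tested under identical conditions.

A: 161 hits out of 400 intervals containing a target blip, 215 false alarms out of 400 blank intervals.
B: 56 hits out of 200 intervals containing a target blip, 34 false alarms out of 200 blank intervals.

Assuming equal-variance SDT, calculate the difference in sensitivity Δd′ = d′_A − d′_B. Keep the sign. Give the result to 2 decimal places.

A: z(0.4025) = -0.247, z(0.5375) = 0.094, d' = -0.341
B: z(0.2800) = -0.583, z(0.1700) = -0.954, d' = 0.371
Δd' = d'_A − d'_B = -0.341 − 0.371 = -0.712
B has the higher sensitivity.

Δd′ = -0.71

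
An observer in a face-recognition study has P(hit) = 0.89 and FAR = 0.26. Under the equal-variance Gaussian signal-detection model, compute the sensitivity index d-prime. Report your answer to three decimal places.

Φ⁻¹(0.89) = 1.2265, Φ⁻¹(0.26) = -0.6433
d' = z(H) − z(FA) = 1.2265 − (-0.6433) = 1.8698

d-prime = 1.870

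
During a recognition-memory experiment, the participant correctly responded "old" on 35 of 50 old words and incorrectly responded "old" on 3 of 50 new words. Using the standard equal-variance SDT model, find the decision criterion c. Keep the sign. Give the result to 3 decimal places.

H = 35/50 = 0.7000
FA = 3/50 = 0.0600
z(H) = z(0.7000) = 0.5244
z(FA) = z(0.0600) = -1.5548
c = −½·[z(H) + z(FA)] = −0.5 × (0.5244 + (-1.5548)) = 0.5152
c > 0: the participant has a conservative response bias.

c = 0.515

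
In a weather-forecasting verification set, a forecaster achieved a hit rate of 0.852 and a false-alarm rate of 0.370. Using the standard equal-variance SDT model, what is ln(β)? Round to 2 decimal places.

ln β = -0.49

z(H) = 1.045
z(FA) = -0.332
ln β = −½·[z(H)² − z(FA)²] = −0.5 × (1.092 − 0.110) = -0.491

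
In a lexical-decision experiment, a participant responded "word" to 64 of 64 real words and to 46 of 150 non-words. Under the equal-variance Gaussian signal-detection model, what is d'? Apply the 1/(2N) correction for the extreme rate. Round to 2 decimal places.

The hit rate is 64/64 = 1, so apply the 1/(2N) correction: H → 1 − 1/(2·64) = 0.99219.
z(H) = z(0.99219) = 2.418
z(FA) = z(0.30667) = -0.505
d' = 2.418 − (-0.505) = 2.923

d' = 2.92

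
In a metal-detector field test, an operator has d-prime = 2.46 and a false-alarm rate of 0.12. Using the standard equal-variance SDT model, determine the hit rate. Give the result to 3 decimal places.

z(false-alarm rate) = z(0.12) = -1.1750
z(H) = z(FA) + d' = -1.1750 + 2.46 = 1.2850
hit rate = Φ(1.2850) = 0.9006

hit rate = 0.901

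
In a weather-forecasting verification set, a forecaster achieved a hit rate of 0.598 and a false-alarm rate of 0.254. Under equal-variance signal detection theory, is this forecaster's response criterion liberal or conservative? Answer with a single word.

conservative

z(H) = 0.248, z(FA) = -0.662
c = −½·(z(H) + z(FA)) = 0.207
c > 0 → conservative criterion (biased toward responding “no”).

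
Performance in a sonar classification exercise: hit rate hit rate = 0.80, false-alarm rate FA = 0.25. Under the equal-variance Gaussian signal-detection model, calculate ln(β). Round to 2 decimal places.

Φ⁻¹(0.80) = 0.842, Φ⁻¹(0.25) = -0.674
ln β = −½·[z(H)² − z(FA)²] = −0.5 × (0.709 − 0.454) = -0.1275

ln β = -0.13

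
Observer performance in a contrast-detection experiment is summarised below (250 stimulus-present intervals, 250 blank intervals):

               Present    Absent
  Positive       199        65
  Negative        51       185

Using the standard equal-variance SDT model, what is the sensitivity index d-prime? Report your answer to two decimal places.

d-prime = 1.47

H = 199/250 = 0.7960
FA = 65/250 = 0.2600
z(H) = 0.827
z(FA) = -0.643
d' = z(H) − z(FA) = 0.827 − (-0.643) = 1.470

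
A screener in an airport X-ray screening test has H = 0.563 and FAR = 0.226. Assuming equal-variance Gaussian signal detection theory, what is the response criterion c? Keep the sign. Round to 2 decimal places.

c = 0.30

z(H) = z(0.563) = 0.1586
z(FA) = z(0.226) = -0.7521
c = −½·[z(H) + z(FA)] = −0.5 × (0.1586 + (-0.7521)) = 0.29675
c > 0: the screener has a conservative response bias.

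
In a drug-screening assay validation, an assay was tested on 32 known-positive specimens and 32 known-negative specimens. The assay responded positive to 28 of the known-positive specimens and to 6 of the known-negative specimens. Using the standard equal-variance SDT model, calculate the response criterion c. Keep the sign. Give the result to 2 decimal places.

c = -0.13

H = 28/32 = 0.8750
FA = 6/32 = 0.1875
z(0.8750) = 1.1503, z(0.1875) = -0.8871
c = −½·[z(H) + z(FA)] = −0.5 × (1.1503 + (-0.8871)) = -0.1316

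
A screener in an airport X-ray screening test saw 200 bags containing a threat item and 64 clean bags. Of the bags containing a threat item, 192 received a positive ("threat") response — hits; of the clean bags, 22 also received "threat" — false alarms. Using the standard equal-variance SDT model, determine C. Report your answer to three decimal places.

C = -0.674

H = 192/200 = 0.9600
FA = 22/64 = 0.3438
Φ⁻¹(H) = 1.7507
Φ⁻¹(FA) = -0.4021
c = −½·[z(H) + z(FA)] = −0.5 × (1.7507 + (-0.4021)) = -0.6743
c < 0: the screener has a liberal response bias.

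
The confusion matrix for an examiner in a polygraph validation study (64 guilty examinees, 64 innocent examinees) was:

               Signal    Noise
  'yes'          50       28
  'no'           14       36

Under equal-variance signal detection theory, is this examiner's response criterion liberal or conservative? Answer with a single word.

z(H) = 0.776, z(FA) = -0.157
c = −½·(z(H) + z(FA)) = -0.3095
c < 0 → liberal criterion (biased toward responding “yes”).

liberal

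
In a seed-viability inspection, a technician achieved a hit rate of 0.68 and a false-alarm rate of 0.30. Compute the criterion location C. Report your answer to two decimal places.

C = 0.03

z(0.68) = 0.468, z(0.30) = -0.524
c = −½·[z(H) + z(FA)] = −0.5 × (0.468 + (-0.524)) = 0.028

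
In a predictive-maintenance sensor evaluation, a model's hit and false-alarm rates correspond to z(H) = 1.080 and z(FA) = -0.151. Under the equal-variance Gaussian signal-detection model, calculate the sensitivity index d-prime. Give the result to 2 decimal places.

d-prime = 1.23

d' = z(H) − z(FA) = 1.080 − (-0.151) = 1.231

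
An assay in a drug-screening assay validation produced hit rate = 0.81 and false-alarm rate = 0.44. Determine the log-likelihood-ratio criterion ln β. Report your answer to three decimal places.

ln β = -0.374

Φ⁻¹(H) = 0.8779
Φ⁻¹(FA) = -0.1510
ln β = −½·[z(H)² − z(FA)²] = −0.5 × (0.7707 − 0.0228) = -0.37395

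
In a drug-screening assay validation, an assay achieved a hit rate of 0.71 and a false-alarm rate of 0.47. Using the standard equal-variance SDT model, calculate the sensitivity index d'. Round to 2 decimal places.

d' = 0.63

z(H) = z(0.71) = 0.5534
z(FA) = z(0.47) = -0.0753
d' = z(H) − z(FA) = 0.5534 − (-0.0753) = 0.6287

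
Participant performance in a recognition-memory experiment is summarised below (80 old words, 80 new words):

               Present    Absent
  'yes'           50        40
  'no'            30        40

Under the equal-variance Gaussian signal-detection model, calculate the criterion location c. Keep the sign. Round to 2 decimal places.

c = -0.16

H = 50/80 = 0.6250
FA = 40/80 = 0.5000
z(H) = z(0.6250) = 0.319
z(FA) = z(0.5000) = 0.000
c = −½·[z(H) + z(FA)] = −0.5 × (0.319 + 0.000) = -0.1595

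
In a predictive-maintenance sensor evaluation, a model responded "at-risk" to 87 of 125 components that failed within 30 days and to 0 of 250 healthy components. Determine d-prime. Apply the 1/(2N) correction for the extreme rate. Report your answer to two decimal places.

d-prime = 3.39

The false-alarm rate is 0/250 = 0, so apply the 1/(2N) correction: FA → 1/(2·250) = 0.00200.
z(H) = z(0.69600) = 0.513
z(FA) = z(0.00200) = -2.878
d' = 0.513 − (-2.878) = 3.391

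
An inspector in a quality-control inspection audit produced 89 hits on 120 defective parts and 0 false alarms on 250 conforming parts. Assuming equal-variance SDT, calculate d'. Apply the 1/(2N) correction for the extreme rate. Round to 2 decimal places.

d' = 3.53

The false-alarm rate is 0/250 = 0, so apply the 1/(2N) correction: FA → 1/(2·250) = 0.00200.
z(H) = z(0.74167) = 0.649
z(FA) = z(0.00200) = -2.878
d' = 0.649 − (-2.878) = 3.527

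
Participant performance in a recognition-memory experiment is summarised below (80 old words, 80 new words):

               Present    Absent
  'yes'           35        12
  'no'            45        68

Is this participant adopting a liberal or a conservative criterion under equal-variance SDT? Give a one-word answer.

conservative

z(H) = -0.157, z(FA) = -1.036
c = −½·(z(H) + z(FA)) = 0.5965
c > 0 → conservative criterion (biased toward responding “no”).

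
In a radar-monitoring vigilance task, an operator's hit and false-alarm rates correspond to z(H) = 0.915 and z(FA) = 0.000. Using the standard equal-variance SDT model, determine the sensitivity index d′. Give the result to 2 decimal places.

d' = z(H) − z(FA) = 0.915 − 0.000 = 0.915

d′ = 0.92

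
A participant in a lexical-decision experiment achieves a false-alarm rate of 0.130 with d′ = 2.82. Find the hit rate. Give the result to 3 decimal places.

hit rate = 0.955

z(false-alarm rate) = z(0.130) = -1.1264
z(H) = z(FA) + d' = -1.1264 + 2.82 = 1.6936
hit rate = Φ(1.6936) = 0.9548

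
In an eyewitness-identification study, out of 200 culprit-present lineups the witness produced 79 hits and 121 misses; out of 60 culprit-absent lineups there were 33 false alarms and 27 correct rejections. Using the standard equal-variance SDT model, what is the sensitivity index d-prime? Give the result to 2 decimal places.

d-prime = -0.39

H = 79/200 = 0.3950
FA = 33/60 = 0.5500
z(H) = z(0.3950) = -0.2663
z(FA) = z(0.5500) = 0.1257
d' = z(H) − z(FA) = -0.2663 − 0.1257 = -0.3920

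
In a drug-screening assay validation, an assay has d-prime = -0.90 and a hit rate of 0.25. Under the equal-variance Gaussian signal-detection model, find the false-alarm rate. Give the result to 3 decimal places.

z(hit rate) = z(0.25) = -0.6745
z(FA) = z(H) − d' = -0.6745 − (-0.90) = 0.2255
false-alarm rate = Φ(0.2255) = 0.5892

false-alarm rate = 0.589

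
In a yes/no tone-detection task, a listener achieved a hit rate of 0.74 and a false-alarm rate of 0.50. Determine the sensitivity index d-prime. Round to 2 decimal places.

d-prime = 0.64

Φ⁻¹(H) = Φ⁻¹(0.74) = 0.643
Φ⁻¹(FA) = Φ⁻¹(0.50) = 0.000
d' = z(H) − z(FA) = 0.643 − 0.000 = 0.643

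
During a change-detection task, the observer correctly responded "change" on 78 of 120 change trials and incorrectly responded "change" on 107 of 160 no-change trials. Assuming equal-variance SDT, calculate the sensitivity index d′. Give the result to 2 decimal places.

H = 78/120 = 0.6500
FA = 107/160 = 0.6687
z(H) = z(0.6500) = 0.385
z(FA) = z(0.6687) = 0.436
d' = z(H) − z(FA) = 0.385 − 0.436 = -0.051

d′ = -0.05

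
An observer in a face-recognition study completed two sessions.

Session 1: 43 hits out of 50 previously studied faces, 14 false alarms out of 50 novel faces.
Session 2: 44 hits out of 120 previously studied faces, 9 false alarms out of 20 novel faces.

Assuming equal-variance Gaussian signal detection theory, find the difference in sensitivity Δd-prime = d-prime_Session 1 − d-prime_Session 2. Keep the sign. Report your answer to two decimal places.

Δd-prime = 1.88

Session 1: z(0.8600) = 1.080, z(0.2800) = -0.583, d' = 1.663
Session 2: z(0.3667) = -0.341, z(0.4500) = -0.126, d' = -0.215
Δd' = d'_Session 1 − d'_Session 2 = 1.663 − (-0.215) = 1.878
Session 1 has the higher sensitivity.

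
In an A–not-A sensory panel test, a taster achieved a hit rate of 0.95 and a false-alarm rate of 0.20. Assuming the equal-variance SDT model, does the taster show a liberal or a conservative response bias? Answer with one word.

z(H) = 1.645, z(FA) = -0.842
c = −½·(z(H) + z(FA)) = -0.4015
c < 0 → liberal criterion (biased toward responding “yes”).

liberal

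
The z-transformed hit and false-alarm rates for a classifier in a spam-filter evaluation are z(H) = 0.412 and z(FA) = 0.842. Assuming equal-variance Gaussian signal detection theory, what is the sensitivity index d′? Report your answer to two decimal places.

d' = z(H) − z(FA) = 0.412 − 0.842 = -0.430

d′ = -0.43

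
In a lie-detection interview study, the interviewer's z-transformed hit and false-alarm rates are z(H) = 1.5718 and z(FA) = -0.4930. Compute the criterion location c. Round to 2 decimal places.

c = −½·[z(H) + z(FA)] = −½·(1.5718 + (-0.4930)) = -0.5394
c < 0: the interviewer has a liberal response bias.

c = -0.54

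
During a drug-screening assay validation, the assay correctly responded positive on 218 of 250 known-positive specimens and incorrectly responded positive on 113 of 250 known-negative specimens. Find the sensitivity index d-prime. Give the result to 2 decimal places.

H = 218/250 = 0.8720
FA = 113/250 = 0.4520
z(H) = 1.1359
z(FA) = -0.1206
d' = z(H) − z(FA) = 1.1359 − (-0.1206) = 1.2565

d-prime = 1.26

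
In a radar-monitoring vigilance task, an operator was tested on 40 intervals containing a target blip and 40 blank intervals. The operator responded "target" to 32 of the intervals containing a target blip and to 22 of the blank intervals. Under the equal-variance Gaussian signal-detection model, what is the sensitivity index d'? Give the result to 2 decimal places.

H = 32/40 = 0.8000
FA = 22/40 = 0.5500
z(0.8000) = 0.8416, z(0.5500) = 0.1257
d' = z(H) − z(FA) = 0.8416 − 0.1257 = 0.7159

d' = 0.72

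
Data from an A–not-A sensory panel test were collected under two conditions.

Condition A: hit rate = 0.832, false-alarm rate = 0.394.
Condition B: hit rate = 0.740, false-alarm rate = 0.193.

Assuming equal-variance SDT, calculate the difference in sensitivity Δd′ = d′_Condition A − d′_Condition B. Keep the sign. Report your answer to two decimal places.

Condition A: z(0.832) = 0.962, z(0.394) = -0.269, d' = 1.231
Condition B: z(0.740) = 0.643, z(0.193) = -0.867, d' = 1.510
Δd' = d'_Condition A − d'_Condition B = 1.231 − 1.510 = -0.279
Condition B has the higher sensitivity.

Δd′ = -0.28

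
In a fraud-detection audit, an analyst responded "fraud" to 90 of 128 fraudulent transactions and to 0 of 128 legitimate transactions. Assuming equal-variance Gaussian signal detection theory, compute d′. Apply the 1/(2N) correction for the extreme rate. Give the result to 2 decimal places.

The false-alarm rate is 0/128 = 0, so apply the 1/(2N) correction: FA → 1/(2·128) = 0.00391.
z(H) = z(0.70312) = 0.533
z(FA) = z(0.00391) = -2.660
d' = 0.533 − (-2.660) = 3.193

d′ = 3.19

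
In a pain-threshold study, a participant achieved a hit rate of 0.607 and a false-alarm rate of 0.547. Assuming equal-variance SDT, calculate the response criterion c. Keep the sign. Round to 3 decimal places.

c = -0.195

z(0.607) = 0.2715, z(0.547) = 0.1181
c = −½·[z(H) + z(FA)] = −0.5 × (0.2715 + 0.1181) = -0.1948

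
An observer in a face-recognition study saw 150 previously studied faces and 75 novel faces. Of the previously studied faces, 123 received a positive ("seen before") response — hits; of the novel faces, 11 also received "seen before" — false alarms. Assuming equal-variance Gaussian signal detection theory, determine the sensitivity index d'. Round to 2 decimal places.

H = 123/150 = 0.8200
FA = 11/75 = 0.1467
z(H) = z(0.8200) = 0.915
z(FA) = z(0.1467) = -1.051
d' = z(H) − z(FA) = 0.915 − (-1.051) = 1.966

d' = 1.97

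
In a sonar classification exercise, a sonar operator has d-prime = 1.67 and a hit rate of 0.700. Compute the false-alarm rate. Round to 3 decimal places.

false-alarm rate = 0.126

z(hit rate) = z(0.700) = 0.5244
z(FA) = z(H) − d' = 0.5244 − 1.67 = -1.1456
false-alarm rate = Φ(-1.1456) = 0.1260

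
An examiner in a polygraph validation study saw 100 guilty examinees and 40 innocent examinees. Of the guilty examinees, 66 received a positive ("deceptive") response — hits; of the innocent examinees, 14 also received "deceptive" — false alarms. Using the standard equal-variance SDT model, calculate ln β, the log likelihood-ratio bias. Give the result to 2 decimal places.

ln β = -0.01

H = 66/100 = 0.6600
FA = 14/40 = 0.3500
Φ⁻¹(H) = 0.412
Φ⁻¹(FA) = -0.385
ln β = −½·[z(H)² − z(FA)²] = −0.5 × (0.170 − 0.148) = -0.011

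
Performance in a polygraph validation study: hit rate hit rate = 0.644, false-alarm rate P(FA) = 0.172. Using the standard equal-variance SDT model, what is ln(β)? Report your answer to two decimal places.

ln β = 0.38

z(0.644) = 0.369, z(0.172) = -0.946
ln β = −½·[z(H)² − z(FA)²] = −0.5 × (0.136 − 0.895) = 0.3795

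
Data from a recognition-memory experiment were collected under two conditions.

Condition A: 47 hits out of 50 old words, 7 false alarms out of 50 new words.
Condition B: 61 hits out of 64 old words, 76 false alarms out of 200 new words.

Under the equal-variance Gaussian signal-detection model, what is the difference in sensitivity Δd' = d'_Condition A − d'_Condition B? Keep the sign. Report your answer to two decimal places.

Δd' = 0.65

Condition A: z(0.9400) = 1.555, z(0.1400) = -1.080, d' = 2.635
Condition B: z(0.9531) = 1.676, z(0.3800) = -0.305, d' = 1.981
Δd' = d'_Condition A − d'_Condition B = 2.635 − 1.981 = 0.654
Condition A has the higher sensitivity.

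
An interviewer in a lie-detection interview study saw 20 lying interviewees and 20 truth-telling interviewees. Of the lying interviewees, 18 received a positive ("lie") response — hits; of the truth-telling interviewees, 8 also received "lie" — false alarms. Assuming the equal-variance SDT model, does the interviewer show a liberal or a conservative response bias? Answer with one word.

z(H) = 1.282, z(FA) = -0.253
c = −½·(z(H) + z(FA)) = -0.5145
c < 0 → liberal criterion (biased toward responding “yes”).

liberal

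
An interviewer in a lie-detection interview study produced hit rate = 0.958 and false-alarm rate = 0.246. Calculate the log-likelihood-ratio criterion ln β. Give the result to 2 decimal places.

Φ⁻¹(H) = 1.728
Φ⁻¹(FA) = -0.687
ln β = −½·[z(H)² − z(FA)²] = −0.5 × (2.986 − 0.472) = -1.257

ln β = -1.26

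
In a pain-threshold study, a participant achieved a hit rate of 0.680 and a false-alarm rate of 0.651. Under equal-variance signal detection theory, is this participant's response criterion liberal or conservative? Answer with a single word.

liberal

z(H) = 0.468, z(FA) = 0.388
c = −½·(z(H) + z(FA)) = -0.428
c < 0 → liberal criterion (biased toward responding “yes”).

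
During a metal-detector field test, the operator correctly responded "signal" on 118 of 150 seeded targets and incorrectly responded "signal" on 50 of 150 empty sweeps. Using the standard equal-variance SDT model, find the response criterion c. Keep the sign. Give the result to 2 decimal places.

H = 118/150 = 0.7867
FA = 50/150 = 0.3333
Φ⁻¹(H) = Φ⁻¹(0.7867) = 0.7950
Φ⁻¹(FA) = Φ⁻¹(0.3333) = -0.4308
c = −½·[z(H) + z(FA)] = −0.5 × (0.7950 + (-0.4308)) = -0.1821

c = -0.18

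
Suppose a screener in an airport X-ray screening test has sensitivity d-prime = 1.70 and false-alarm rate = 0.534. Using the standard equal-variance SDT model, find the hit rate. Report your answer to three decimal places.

z(false-alarm rate) = z(0.534) = 0.0853
z(H) = z(FA) + d' = 0.0853 + 1.70 = 1.7853
hit rate = Φ(1.7853) = 0.9629

hit rate = 0.963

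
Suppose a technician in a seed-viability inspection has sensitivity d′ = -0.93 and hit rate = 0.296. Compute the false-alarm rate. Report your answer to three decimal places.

z(hit rate) = z(0.296) = -0.5359
z(FA) = z(H) − d' = -0.5359 − (-0.93) = 0.3941
false-alarm rate = Φ(0.3941) = 0.6532

false-alarm rate = 0.653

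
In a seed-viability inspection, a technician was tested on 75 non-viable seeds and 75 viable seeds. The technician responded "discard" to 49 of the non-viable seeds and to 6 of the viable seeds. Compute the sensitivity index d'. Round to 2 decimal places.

d' = 1.80

H = 49/75 = 0.6533
FA = 6/75 = 0.0800
Φ⁻¹(H) = Φ⁻¹(0.6533) = 0.3942
Φ⁻¹(FA) = Φ⁻¹(0.0800) = -1.4051
d' = z(H) − z(FA) = 0.3942 − (-1.4051) = 1.7993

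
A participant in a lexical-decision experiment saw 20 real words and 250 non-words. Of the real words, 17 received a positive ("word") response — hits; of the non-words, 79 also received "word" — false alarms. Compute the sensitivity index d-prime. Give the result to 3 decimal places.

H = 17/20 = 0.8500
FA = 79/250 = 0.3160
z(H) = z(0.8500) = 1.0364
z(FA) = z(0.3160) = -0.4789
d' = z(H) − z(FA) = 1.0364 − (-0.4789) = 1.5153

d-prime = 1.515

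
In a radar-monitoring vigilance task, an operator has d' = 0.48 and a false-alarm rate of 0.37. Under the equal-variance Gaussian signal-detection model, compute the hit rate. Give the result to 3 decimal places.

hit rate = 0.559

z(false-alarm rate) = z(0.37) = -0.3319
z(H) = z(FA) + d' = -0.3319 + 0.48 = 0.1481
hit rate = Φ(0.1481) = 0.5589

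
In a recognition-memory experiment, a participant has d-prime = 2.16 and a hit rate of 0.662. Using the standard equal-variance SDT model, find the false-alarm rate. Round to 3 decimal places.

z(hit rate) = z(0.662) = 0.4179
z(FA) = z(H) − d' = 0.4179 − 2.16 = -1.7421
false-alarm rate = Φ(-1.7421) = 0.0407

false-alarm rate = 0.041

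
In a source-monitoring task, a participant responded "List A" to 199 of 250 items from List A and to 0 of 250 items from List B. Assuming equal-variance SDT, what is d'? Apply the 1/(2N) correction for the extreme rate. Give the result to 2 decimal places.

The false-alarm rate is 0/250 = 0, so apply the 1/(2N) correction: FA → 1/(2·250) = 0.00200.
z(H) = z(0.79600) = 0.827
z(FA) = z(0.00200) = -2.878
d' = 0.827 − (-2.878) = 3.705

d' = 3.71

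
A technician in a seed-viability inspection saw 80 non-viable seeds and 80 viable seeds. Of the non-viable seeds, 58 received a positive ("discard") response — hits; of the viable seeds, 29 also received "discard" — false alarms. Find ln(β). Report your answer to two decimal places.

H = 58/80 = 0.7250
FA = 29/80 = 0.3625
z(H) = 0.598
z(FA) = -0.352
ln β = −½·[z(H)² − z(FA)²] = −0.5 × (0.358 − 0.124) = -0.117

ln β = -0.12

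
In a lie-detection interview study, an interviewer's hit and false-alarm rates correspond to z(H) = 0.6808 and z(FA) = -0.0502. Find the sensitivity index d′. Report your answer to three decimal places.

d' = z(H) − z(FA) = 0.6808 − (-0.0502) = 0.7310

d′ = 0.731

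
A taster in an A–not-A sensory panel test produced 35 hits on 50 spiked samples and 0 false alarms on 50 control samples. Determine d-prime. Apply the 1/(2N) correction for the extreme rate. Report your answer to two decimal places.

The false-alarm rate is 0/50 = 0, so apply the 1/(2N) correction: FA → 1/(2·50) = 0.01000.
z(H) = z(0.70000) = 0.524
z(FA) = z(0.01000) = -2.326
d' = 0.524 − (-2.326) = 2.850

d-prime = 2.85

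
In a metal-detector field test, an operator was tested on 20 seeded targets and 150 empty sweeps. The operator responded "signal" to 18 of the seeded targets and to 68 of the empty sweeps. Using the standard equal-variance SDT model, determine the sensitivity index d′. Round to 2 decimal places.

d′ = 1.40

H = 18/20 = 0.9000
FA = 68/150 = 0.4533
z(0.9000) = 1.2816, z(0.4533) = -0.1173
d' = z(H) − z(FA) = 1.2816 − (-0.1173) = 1.3989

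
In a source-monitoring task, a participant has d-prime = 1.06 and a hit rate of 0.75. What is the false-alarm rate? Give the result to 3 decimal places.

false-alarm rate = 0.350

z(hit rate) = z(0.75) = 0.6745
z(FA) = z(H) − d' = 0.6745 − 1.06 = -0.3855
false-alarm rate = Φ(-0.3855) = 0.3499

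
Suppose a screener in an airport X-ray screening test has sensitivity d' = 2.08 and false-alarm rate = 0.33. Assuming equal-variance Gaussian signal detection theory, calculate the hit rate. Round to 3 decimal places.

hit rate = 0.950

z(false-alarm rate) = z(0.33) = -0.4399
z(H) = z(FA) + d' = -0.4399 + 2.08 = 1.6401
hit rate = Φ(1.6401) = 0.9495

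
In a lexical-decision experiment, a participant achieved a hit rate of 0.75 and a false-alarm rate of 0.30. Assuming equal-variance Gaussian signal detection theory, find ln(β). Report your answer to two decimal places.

ln β = -0.09

z(H) = z(0.75) = 0.674
z(FA) = z(0.30) = -0.524
ln β = −½·[z(H)² − z(FA)²] = −0.5 × (0.454 − 0.275) = -0.0895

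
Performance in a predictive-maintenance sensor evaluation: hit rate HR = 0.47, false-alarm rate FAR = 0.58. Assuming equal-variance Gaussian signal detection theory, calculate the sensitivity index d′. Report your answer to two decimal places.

Φ⁻¹(0.47) = -0.075, Φ⁻¹(0.58) = 0.202
d' = z(H) − z(FA) = -0.075 − 0.202 = -0.277

d′ = -0.28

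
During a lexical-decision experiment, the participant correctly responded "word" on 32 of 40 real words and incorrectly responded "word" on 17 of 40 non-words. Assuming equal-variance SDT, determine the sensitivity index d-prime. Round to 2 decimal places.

H = 32/40 = 0.8000
FA = 17/40 = 0.4250
z(H) = z(0.8000) = 0.8416
z(FA) = z(0.4250) = -0.1891
d' = z(H) − z(FA) = 0.8416 − (-0.1891) = 1.0307

d-prime = 1.03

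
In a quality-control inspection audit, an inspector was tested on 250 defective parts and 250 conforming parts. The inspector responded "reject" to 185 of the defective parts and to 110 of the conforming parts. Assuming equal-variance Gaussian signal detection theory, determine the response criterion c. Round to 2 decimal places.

c = -0.25

H = 185/250 = 0.7400
FA = 110/250 = 0.4400
Φ⁻¹(H) = Φ⁻¹(0.7400) = 0.6433
Φ⁻¹(FA) = Φ⁻¹(0.4400) = -0.1510
c = −½·[z(H) + z(FA)] = −0.5 × (0.6433 + (-0.1510)) = -0.24615
c < 0: the inspector has a liberal response bias.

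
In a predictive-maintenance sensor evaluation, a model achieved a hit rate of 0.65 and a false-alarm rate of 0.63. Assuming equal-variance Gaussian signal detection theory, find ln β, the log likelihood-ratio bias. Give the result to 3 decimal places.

ln β = -0.019

z(H) = z(0.65) = 0.3853
z(FA) = z(0.63) = 0.3319
ln β = −½·[z(H)² − z(FA)²] = −0.5 × (0.1485 − 0.1102) = -0.01915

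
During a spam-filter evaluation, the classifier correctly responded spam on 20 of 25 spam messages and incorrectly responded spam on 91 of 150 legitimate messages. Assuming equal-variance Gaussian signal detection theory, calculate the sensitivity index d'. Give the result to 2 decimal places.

d' = 0.57

H = 20/25 = 0.8000
FA = 91/150 = 0.6067
z(H) = 0.842
z(FA) = 0.271
d' = z(H) − z(FA) = 0.842 − 0.271 = 0.571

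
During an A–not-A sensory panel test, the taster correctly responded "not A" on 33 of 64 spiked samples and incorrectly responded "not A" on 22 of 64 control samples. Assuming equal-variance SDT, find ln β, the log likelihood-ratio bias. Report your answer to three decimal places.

ln β = 0.080

H = 33/64 = 0.5156
FA = 22/64 = 0.3438
Φ⁻¹(H) = 0.0391
Φ⁻¹(FA) = -0.4021
ln β = −½·[z(H)² − z(FA)²] = −0.5 × (0.0015 − 0.1617) = 0.0801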